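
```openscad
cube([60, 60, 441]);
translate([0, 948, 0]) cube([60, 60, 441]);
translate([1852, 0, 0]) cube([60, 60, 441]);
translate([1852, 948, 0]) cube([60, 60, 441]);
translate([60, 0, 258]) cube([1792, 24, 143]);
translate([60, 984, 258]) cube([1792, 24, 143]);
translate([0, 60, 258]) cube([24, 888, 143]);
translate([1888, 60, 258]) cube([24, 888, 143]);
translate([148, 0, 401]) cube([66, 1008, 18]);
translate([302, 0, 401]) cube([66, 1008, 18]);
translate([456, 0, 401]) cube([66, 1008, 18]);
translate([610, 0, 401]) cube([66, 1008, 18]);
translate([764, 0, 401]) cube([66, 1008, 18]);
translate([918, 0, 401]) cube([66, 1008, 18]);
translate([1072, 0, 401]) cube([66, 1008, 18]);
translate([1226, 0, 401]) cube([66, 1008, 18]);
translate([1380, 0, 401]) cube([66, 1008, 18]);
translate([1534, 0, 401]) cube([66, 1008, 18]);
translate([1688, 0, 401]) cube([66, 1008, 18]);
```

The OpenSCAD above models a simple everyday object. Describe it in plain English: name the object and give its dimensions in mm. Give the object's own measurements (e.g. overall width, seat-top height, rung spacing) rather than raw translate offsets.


A bed frame 1912 mm long (x) by 1008 mm wide (y). Four 60×60 mm corner posts, 441 mm tall, at the corners of the footprint. Four rails of 24 mm thickness and 143 mm height run between adjacent posts with their undersides at z = 258 mm, their outer faces flush with the outside of the frame (the two x-running rails run between the posts' inner faces; the two y-running rails run between the posts' inner faces). 11 slats, each 66 mm wide (x) and 18 mm thick, lie across the top of the two x-running rails, running the full 1008 mm width of the frame in y; along x they sit between the end posts with a 88 mm gap after the −x posts and between neighbouring slats, leaving 98 mm before the +x posts.


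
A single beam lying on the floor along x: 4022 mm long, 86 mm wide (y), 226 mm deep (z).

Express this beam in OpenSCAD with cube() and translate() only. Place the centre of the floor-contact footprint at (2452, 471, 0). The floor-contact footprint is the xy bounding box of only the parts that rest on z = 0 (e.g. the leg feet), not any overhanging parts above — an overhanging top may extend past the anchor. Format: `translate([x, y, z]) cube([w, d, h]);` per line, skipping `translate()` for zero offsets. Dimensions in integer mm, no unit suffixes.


translate([441, 428, 0]) cube([4022, 86, 226]);


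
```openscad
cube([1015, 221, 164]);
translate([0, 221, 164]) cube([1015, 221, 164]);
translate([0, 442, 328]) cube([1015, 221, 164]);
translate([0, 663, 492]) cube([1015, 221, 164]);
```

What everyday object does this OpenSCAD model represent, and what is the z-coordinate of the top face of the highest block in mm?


A staircase. The total rise is 656 mm.

4 identical blocks, each offset up and back from the previous — a staircase. Each step is 164 mm tall and there are 4 of them, so the total rise is 4 × 164 = 656 mm.


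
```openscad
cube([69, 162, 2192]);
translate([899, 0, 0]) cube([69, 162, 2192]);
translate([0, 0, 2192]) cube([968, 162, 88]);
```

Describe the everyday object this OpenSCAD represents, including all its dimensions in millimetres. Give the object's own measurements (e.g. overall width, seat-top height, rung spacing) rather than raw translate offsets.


A door frame. The clear opening is 830 mm wide and 2192 mm high. Two 69 mm wide jambs, 162 mm deep, stand either side of the opening from the floor to the top of the opening. A 88 mm thick head sits across the top of both jambs, spanning the full outside width of the frame.


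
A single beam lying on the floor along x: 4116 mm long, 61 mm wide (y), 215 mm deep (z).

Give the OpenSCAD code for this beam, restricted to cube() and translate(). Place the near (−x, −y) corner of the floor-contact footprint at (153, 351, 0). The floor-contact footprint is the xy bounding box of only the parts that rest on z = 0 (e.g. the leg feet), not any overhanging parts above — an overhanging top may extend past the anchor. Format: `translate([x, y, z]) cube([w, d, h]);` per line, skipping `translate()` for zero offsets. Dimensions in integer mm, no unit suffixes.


translate([153, 351, 0]) cube([4116, 61, 215]);


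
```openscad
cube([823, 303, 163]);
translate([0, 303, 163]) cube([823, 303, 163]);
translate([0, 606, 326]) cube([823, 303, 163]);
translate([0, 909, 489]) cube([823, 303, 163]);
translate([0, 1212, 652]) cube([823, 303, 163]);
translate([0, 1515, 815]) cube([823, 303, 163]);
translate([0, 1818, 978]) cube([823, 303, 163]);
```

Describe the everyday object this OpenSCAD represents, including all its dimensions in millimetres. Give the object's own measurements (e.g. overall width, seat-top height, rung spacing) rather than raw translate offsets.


A straight staircase of 7 solid steps. Each step is 823 mm wide (x), 303 mm deep (y, the going) and 163 mm tall (the rise). The first step rests on the floor; each subsequent step sits one going further in +y and one rise higher in +z, directly behind and above the previous step with no overlap.


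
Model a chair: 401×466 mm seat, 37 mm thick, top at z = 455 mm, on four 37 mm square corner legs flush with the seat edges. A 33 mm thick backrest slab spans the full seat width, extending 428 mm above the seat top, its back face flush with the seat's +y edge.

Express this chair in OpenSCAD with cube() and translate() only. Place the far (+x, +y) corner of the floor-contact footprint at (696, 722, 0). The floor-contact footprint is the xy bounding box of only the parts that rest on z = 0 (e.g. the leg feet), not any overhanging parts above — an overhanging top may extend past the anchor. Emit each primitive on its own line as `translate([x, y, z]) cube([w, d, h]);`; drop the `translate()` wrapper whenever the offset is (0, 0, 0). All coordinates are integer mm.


translate([295, 256, 418]) cube([401, 466, 37]);
translate([295, 256, 0]) cube([37, 37, 418]);
translate([659, 256, 0]) cube([37, 37, 418]);
translate([295, 685, 0]) cube([37, 37, 418]);
translate([659, 685, 0]) cube([37, 37, 418]);
translate([295, 689, 455]) cube([401, 33, 428]);


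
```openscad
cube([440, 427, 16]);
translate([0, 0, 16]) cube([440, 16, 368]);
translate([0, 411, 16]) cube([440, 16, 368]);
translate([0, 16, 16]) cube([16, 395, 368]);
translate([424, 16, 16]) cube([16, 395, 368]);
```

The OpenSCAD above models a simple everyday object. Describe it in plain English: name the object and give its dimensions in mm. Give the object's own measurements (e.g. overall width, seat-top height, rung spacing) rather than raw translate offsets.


An open-topped rectangular box: outside dimensions 440×427×384 mm, with a uniform wall and base thickness of 16 mm. The base is a full 440×427 slab on the floor; four walls sit on top of the base. The front and back walls (the −y and +y sides) span the full width; the two side walls fit between them.


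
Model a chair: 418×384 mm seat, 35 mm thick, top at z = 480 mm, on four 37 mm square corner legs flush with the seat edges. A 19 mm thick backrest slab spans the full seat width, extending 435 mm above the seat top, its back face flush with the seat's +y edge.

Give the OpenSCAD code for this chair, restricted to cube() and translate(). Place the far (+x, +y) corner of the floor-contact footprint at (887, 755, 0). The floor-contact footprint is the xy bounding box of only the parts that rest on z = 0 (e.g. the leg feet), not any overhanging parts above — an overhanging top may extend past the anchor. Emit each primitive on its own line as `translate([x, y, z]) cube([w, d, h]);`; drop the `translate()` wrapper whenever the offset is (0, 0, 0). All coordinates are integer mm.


// leg_h = 480 - 35 = 445
translate([469, 371, 445]) cube([418, 384, 35]);
translate([469, 371, 0]) cube([37, 37, 445]);
translate([850, 371, 0]) cube([37, 37, 445]);
translate([469, 718, 0]) cube([37, 37, 445]);
translate([850, 718, 0]) cube([37, 37, 445]);
translate([469, 736, 480]) cube([418, 19, 435]);


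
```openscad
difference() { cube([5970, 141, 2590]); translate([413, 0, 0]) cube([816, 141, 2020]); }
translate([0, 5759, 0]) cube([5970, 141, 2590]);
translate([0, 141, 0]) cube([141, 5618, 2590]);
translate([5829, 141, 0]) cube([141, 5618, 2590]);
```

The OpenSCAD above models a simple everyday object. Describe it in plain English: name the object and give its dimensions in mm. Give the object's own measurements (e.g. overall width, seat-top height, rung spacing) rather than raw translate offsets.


A single room: four walls, each 2590 mm tall and 141 mm thick, enclosing an outside footprint 5970×5900 mm (x × y), no floor or roof. The front and back walls (−y and +y sides) run the full x-width; the side walls fit between their inner faces. A door opening 816 mm wide and 2020 mm tall is cut through the front wall from the floor up, its −x edge 413 mm from the wall's −x end.


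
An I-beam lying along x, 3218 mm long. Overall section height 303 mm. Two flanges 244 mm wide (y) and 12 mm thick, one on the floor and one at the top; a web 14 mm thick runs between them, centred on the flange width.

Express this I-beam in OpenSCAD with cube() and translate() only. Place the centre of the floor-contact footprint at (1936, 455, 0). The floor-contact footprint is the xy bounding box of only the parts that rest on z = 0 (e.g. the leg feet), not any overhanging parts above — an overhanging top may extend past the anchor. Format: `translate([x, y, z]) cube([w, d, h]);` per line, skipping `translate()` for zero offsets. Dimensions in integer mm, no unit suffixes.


translate([327, 333, 0]) cube([3218, 244, 12]);
translate([327, 448, 12]) cube([3218, 14, 279]);
translate([327, 333, 291]) cube([3218, 244, 12]);


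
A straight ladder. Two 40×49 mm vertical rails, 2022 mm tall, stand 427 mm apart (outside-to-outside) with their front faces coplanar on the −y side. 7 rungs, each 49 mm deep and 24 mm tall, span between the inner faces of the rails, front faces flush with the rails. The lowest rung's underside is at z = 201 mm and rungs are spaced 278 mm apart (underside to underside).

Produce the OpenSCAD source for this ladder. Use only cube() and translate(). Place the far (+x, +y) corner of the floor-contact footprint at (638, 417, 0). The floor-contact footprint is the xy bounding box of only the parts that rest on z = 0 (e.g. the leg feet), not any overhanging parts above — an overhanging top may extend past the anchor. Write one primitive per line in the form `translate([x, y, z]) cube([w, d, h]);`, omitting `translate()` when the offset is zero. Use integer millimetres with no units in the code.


translate([211, 368, 0]) cube([40, 49, 2022]);
translate([598, 368, 0]) cube([40, 49, 2022]);
translate([251, 368, 201]) cube([347, 49, 24]);
translate([251, 368, 479]) cube([347, 49, 24]);
translate([251, 368, 757]) cube([347, 49, 24]);
translate([251, 368, 1035]) cube([347, 49, 24]);
translate([251, 368, 1313]) cube([347, 49, 24]);
translate([251, 368, 1591]) cube([347, 49, 24]);
translate([251, 368, 1869]) cube([347, 49, 24]);


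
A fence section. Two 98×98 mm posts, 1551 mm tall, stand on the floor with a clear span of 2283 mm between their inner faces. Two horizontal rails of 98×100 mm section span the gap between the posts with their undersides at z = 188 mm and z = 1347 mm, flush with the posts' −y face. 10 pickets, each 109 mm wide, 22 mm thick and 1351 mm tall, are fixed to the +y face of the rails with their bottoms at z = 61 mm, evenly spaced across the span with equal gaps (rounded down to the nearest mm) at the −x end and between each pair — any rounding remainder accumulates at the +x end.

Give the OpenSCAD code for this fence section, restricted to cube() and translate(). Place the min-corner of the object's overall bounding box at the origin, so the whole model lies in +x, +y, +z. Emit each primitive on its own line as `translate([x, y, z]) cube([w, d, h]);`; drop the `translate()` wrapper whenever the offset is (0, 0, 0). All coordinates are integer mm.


cube([98, 98, 1551]);
translate([2381, 0, 0]) cube([98, 98, 1551]);
translate([98, 0, 188]) cube([2283, 98, 100]);
translate([98, 0, 1347]) cube([2283, 98, 100]);
translate([206, 98, 61]) cube([109, 22, 1351]);
translate([423, 98, 61]) cube([109, 22, 1351]);
translate([640, 98, 61]) cube([109, 22, 1351]);
translate([857, 98, 61]) cube([109, 22, 1351]);
translate([1074, 98, 61]) cube([109, 22, 1351]);
translate([1291, 98, 61]) cube([109, 22, 1351]);
translate([1508, 98, 61]) cube([109, 22, 1351]);
translate([1725, 98, 61]) cube([109, 22, 1351]);
translate([1942, 98, 61]) cube([109, 22, 1351]);
translate([2159, 98, 61]) cube([109, 22, 1351]);


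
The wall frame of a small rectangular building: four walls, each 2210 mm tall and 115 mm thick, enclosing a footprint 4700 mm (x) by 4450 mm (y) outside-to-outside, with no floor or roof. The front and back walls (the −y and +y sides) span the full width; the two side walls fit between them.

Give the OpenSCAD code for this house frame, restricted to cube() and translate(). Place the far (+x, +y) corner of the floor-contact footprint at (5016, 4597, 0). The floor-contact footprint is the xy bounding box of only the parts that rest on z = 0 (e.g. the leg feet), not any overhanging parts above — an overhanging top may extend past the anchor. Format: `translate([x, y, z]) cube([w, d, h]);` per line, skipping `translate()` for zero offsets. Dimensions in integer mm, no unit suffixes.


translate([316, 147, 0]) cube([4700, 115, 2210]);
translate([316, 4482, 0]) cube([4700, 115, 2210]);
translate([316, 262, 0]) cube([115, 4220, 2210]);
translate([4901, 262, 0]) cube([115, 4220, 2210]);


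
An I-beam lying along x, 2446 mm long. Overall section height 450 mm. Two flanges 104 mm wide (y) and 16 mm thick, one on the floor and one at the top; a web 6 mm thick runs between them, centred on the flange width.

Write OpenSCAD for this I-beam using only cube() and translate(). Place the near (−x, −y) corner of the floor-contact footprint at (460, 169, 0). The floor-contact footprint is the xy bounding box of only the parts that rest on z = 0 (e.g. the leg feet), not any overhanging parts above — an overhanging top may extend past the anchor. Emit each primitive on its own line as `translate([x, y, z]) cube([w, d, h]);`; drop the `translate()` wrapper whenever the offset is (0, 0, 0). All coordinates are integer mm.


translate([460, 169, 0]) cube([2446, 104, 16]);
translate([460, 218, 16]) cube([2446, 6, 418]);
translate([460, 169, 434]) cube([2446, 104, 16]);


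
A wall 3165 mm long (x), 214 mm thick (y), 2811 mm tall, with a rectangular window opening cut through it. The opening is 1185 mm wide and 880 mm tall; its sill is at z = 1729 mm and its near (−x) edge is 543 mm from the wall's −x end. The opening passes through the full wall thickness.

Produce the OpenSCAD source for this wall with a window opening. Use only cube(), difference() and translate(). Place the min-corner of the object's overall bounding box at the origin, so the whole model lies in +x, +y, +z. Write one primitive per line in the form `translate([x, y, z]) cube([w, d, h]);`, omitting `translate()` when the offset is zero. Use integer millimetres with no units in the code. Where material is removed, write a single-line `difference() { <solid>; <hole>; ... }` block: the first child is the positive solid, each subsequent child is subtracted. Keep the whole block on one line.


difference() { cube([3165, 214, 2811]); translate([543, 0, 1729]) cube([1185, 214, 880]); }


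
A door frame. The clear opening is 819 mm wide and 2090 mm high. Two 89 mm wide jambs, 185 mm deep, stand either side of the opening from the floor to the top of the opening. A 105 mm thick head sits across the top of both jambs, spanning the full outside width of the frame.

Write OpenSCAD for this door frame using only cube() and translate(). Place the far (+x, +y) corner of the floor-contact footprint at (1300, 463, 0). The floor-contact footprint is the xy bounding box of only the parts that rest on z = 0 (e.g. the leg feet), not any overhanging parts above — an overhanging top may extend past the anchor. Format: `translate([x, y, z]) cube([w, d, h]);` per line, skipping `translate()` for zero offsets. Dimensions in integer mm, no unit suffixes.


translate([303, 278, 0]) cube([89, 185, 2090]);
translate([1211, 278, 0]) cube([89, 185, 2090]);
translate([303, 278, 2090]) cube([997, 185, 105]);


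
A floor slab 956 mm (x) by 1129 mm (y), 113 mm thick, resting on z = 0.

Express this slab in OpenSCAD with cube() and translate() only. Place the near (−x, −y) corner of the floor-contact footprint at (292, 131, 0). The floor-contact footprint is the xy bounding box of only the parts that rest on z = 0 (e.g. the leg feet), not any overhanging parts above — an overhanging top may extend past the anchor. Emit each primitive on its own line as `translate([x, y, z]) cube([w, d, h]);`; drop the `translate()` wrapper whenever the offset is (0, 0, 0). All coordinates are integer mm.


translate([292, 131, 0]) cube([956, 1129, 113]);


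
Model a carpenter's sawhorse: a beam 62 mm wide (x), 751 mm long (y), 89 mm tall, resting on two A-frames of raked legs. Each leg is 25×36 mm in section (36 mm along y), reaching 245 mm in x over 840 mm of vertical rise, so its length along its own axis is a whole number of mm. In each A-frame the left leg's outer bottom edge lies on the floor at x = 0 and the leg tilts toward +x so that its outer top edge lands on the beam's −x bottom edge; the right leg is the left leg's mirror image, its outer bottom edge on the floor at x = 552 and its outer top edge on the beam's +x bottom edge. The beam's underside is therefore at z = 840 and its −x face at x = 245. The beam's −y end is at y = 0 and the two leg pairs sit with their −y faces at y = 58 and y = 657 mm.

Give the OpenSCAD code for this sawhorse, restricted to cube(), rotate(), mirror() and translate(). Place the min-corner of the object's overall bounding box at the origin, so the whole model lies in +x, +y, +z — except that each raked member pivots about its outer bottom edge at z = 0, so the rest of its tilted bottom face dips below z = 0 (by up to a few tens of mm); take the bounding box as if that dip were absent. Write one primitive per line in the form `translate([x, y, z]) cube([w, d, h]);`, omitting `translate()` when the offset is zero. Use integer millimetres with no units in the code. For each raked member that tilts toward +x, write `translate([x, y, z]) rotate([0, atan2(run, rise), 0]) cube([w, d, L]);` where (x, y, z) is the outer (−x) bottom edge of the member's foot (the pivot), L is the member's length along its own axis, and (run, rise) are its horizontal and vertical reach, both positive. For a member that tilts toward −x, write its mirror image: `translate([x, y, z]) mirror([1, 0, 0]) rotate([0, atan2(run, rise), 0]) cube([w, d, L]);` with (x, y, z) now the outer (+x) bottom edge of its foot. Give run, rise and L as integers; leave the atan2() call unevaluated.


translate([245, 0, 840]) cube([62, 751, 89]);
translate([0, 58, 0]) rotate([0, atan2(245, 840), 0]) cube([25, 36, 875]);
translate([552, 58, 0]) mirror([1, 0, 0]) rotate([0, atan2(245, 840), 0]) cube([25, 36, 875]);
translate([0, 657, 0]) rotate([0, atan2(245, 840), 0]) cube([25, 36, 875]);
translate([552, 657, 0]) mirror([1, 0, 0]) rotate([0, atan2(245, 840), 0]) cube([25, 36, 875]);


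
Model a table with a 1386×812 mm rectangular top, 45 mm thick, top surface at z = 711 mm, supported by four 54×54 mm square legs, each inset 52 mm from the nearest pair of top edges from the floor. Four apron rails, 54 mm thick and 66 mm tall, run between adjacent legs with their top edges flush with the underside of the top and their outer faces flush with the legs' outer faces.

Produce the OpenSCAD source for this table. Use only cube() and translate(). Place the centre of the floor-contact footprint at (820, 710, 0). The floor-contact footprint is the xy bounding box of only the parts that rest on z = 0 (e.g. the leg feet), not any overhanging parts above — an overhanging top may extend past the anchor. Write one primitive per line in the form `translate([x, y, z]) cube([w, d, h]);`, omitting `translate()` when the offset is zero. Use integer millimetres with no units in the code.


translate([127, 304, 666]) cube([1386, 812, 45]);
translate([179, 356, 0]) cube([54, 54, 666]);
translate([1407, 356, 0]) cube([54, 54, 666]);
translate([179, 1010, 0]) cube([54, 54, 666]);
translate([1407, 1010, 0]) cube([54, 54, 666]);
translate([233, 356, 600]) cube([1174, 54, 66]);
translate([233, 1010, 600]) cube([1174, 54, 66]);
translate([179, 410, 600]) cube([54, 600, 66]);
translate([1407, 410, 600]) cube([54, 600, 66]);


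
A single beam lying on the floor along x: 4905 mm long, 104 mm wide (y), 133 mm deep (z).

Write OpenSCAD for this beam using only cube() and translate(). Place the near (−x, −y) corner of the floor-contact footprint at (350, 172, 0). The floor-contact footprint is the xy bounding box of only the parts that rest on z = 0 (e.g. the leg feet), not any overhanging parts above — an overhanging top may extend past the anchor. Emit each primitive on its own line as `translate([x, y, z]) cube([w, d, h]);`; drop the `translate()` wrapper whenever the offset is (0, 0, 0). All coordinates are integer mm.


translate([350, 172, 0]) cube([4905, 104, 133]);


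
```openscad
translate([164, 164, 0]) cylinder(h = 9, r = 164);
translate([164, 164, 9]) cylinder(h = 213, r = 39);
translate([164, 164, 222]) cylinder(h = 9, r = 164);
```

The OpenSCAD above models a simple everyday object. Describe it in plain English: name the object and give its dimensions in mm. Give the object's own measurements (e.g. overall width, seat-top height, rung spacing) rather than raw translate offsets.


A spool: two coaxial disc flanges of radius 164 mm and thickness 9 mm, joined by a core cylinder of radius 39 mm and height 213 mm. The lower flange rests on z = 0 and the three cylinders share a vertical axis.


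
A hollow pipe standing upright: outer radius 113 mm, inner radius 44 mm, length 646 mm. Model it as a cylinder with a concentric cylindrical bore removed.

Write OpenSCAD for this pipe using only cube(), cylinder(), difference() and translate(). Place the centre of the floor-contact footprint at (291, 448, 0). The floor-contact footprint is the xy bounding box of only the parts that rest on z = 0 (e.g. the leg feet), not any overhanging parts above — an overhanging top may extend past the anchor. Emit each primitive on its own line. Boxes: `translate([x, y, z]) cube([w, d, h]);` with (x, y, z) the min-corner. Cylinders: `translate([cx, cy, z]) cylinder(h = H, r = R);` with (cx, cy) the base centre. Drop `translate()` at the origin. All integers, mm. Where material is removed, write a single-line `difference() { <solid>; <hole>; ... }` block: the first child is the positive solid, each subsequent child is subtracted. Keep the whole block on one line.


difference() { translate([291, 448, 0]) cylinder(h = 646, r = 113); translate([291, 448, 0]) cylinder(h = 646, r = 44); }


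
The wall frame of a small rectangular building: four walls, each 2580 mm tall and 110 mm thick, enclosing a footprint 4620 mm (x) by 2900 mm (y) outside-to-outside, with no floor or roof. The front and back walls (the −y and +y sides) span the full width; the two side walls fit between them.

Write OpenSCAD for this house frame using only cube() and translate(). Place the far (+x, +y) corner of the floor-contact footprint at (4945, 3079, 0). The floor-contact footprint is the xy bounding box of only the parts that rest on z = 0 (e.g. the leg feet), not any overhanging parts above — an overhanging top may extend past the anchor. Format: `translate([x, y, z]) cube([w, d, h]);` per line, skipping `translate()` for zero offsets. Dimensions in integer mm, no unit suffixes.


translate([325, 179, 0]) cube([4620, 110, 2580]);
translate([325, 2969, 0]) cube([4620, 110, 2580]);
translate([325, 289, 0]) cube([110, 2680, 2580]);
translate([4835, 289, 0]) cube([110, 2680, 2580]);


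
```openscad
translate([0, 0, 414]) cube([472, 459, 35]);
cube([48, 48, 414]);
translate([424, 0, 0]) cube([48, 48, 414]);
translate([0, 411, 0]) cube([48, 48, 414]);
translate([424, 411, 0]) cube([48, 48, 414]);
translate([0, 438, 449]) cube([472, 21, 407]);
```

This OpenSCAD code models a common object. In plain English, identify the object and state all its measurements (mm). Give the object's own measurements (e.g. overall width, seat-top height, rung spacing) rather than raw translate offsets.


A chair. The seat is a 472×459×35 mm slab with its top at z = 449 mm, on four 48×48 mm corner legs (flush with the seat edges, standing on z = 0). A flat backrest 21 mm thick, 407 mm tall, spans the full seat width and rises from the seat top along its +y edge, rear face flush with the rear of the seat.


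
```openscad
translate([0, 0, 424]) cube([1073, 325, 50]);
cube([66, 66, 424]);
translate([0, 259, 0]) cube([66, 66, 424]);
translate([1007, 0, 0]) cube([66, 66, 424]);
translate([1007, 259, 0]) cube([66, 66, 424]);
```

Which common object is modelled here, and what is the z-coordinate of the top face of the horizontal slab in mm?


A bench. The seat-top height is 474 mm.

A long slab on four corner posts — a bench. The slab sits at z = 424 with thickness 50, so the top is 424 + 50 = 474 mm.


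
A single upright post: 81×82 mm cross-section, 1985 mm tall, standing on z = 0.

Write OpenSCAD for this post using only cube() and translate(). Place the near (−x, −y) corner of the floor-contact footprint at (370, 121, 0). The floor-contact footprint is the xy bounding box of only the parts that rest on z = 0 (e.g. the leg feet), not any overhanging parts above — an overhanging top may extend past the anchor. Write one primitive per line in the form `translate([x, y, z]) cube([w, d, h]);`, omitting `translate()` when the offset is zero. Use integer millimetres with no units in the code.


translate([370, 121, 0]) cube([81, 82, 1985]);


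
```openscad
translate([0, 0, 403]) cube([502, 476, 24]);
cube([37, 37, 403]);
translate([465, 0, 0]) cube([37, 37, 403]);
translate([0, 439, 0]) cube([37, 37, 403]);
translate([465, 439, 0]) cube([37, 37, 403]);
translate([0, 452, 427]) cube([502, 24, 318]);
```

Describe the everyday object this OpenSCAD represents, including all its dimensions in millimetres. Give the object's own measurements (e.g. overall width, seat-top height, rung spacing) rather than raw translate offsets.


A chair. The seat is a 502×476×24 mm slab with its top at z = 427 mm, on four 37×37 mm corner legs (flush with the seat edges, standing on z = 0). A flat backrest 24 mm thick, 318 mm tall, spans the full seat width and rises from the seat top along its +y edge, rear face flush with the rear of the seat.


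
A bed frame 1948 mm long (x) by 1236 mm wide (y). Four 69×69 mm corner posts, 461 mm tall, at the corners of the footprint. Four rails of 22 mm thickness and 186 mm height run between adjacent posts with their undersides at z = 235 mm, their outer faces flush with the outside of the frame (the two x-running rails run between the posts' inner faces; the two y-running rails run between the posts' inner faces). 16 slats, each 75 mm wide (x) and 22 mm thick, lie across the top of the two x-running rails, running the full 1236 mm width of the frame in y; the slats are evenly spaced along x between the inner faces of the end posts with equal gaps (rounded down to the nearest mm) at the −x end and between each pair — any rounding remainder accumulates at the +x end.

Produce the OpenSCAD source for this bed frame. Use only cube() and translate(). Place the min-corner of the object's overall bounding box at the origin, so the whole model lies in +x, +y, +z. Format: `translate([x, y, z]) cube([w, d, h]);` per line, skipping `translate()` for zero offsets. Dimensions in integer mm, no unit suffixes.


cube([69, 69, 461]);
translate([0, 1167, 0]) cube([69, 69, 461]);
translate([1879, 0, 0]) cube([69, 69, 461]);
translate([1879, 1167, 0]) cube([69, 69, 461]);
translate([69, 0, 235]) cube([1810, 22, 186]);
translate([69, 1214, 235]) cube([1810, 22, 186]);
translate([0, 69, 235]) cube([22, 1098, 186]);
translate([1926, 69, 235]) cube([22, 1098, 186]);
translate([104, 0, 421]) cube([75, 1236, 22]);
translate([214, 0, 421]) cube([75, 1236, 22]);
translate([324, 0, 421]) cube([75, 1236, 22]);
translate([434, 0, 421]) cube([75, 1236, 22]);
translate([544, 0, 421]) cube([75, 1236, 22]);
translate([654, 0, 421]) cube([75, 1236, 22]);
translate([764, 0, 421]) cube([75, 1236, 22]);
translate([874, 0, 421]) cube([75, 1236, 22]);
translate([984, 0, 421]) cube([75, 1236, 22]);
translate([1094, 0, 421]) cube([75, 1236, 22]);
translate([1204, 0, 421]) cube([75, 1236, 22]);
translate([1314, 0, 421]) cube([75, 1236, 22]);
translate([1424, 0, 421]) cube([75, 1236, 22]);
translate([1534, 0, 421]) cube([75, 1236, 22]);
translate([1644, 0, 421]) cube([75, 1236, 22]);
translate([1754, 0, 421]) cube([75, 1236, 22]);


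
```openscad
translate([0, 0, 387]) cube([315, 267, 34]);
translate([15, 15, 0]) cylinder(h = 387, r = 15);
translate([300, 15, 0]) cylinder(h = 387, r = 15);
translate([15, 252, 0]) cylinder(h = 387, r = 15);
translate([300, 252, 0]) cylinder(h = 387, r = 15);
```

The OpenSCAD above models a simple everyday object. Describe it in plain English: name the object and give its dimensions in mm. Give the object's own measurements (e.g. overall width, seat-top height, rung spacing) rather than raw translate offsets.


A simple wooden stool: a rectangular seat 315 mm (x) by 267 mm (y), 34 mm thick, top face at z = 421 mm, on four round legs, each 30 mm in diameter. The legs rest on z = 0, each leg's axis is inset half a diameter from the nearest pair of seat edges (so the leg's bounding box is flush with the corner).


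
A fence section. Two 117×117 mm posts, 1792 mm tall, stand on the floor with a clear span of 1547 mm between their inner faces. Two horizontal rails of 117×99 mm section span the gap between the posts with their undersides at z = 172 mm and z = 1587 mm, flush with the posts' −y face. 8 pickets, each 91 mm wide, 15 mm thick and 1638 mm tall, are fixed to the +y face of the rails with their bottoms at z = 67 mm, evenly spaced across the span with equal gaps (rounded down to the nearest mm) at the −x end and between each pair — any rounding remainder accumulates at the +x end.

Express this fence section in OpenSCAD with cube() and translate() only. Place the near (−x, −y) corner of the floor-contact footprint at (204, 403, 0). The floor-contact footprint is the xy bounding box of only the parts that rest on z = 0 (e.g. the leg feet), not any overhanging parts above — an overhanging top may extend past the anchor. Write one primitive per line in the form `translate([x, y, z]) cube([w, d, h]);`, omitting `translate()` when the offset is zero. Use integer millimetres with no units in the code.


translate([204, 403, 0]) cube([117, 117, 1792]);
translate([1868, 403, 0]) cube([117, 117, 1792]);
translate([321, 403, 172]) cube([1547, 117, 99]);
translate([321, 403, 1587]) cube([1547, 117, 99]);
translate([412, 520, 67]) cube([91, 15, 1638]);
translate([594, 520, 67]) cube([91, 15, 1638]);
translate([776, 520, 67]) cube([91, 15, 1638]);
translate([958, 520, 67]) cube([91, 15, 1638]);
translate([1140, 520, 67]) cube([91, 15, 1638]);
translate([1322, 520, 67]) cube([91, 15, 1638]);
translate([1504, 520, 67]) cube([91, 15, 1638]);
translate([1686, 520, 67]) cube([91, 15, 1638]);


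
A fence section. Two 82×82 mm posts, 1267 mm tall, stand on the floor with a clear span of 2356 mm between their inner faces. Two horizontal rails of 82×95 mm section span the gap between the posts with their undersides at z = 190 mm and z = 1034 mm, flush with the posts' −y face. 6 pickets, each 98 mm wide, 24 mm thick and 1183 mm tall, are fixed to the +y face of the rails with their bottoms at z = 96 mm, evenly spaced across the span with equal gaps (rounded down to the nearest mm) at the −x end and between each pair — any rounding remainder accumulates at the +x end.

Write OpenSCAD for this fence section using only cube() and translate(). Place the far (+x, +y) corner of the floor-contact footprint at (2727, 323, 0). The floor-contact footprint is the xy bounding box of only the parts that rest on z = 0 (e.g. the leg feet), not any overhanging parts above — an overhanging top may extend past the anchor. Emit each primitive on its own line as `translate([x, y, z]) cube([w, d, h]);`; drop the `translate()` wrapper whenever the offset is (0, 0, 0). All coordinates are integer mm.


translate([207, 241, 0]) cube([82, 82, 1267]);
translate([2645, 241, 0]) cube([82, 82, 1267]);
translate([289, 241, 190]) cube([2356, 82, 95]);
translate([289, 241, 1034]) cube([2356, 82, 95]);
translate([541, 323, 96]) cube([98, 24, 1183]);
translate([891, 323, 96]) cube([98, 24, 1183]);
translate([1241, 323, 96]) cube([98, 24, 1183]);
translate([1591, 323, 96]) cube([98, 24, 1183]);
translate([1941, 323, 96]) cube([98, 24, 1183]);
translate([2291, 323, 96]) cube([98, 24, 1183]);


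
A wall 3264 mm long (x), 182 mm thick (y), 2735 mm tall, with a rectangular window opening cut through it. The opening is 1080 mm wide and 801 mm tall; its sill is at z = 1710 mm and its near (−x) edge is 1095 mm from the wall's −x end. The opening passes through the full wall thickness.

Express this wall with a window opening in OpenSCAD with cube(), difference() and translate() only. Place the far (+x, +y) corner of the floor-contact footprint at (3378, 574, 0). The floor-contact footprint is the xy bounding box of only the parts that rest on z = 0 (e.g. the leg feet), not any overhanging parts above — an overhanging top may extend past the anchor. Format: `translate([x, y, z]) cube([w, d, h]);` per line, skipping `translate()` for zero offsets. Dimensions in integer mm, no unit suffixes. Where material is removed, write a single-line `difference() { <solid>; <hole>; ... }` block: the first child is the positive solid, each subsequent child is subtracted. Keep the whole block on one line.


difference() { translate([114, 392, 0]) cube([3264, 182, 2735]); translate([1209, 392, 1710]) cube([1080, 182, 801]); }


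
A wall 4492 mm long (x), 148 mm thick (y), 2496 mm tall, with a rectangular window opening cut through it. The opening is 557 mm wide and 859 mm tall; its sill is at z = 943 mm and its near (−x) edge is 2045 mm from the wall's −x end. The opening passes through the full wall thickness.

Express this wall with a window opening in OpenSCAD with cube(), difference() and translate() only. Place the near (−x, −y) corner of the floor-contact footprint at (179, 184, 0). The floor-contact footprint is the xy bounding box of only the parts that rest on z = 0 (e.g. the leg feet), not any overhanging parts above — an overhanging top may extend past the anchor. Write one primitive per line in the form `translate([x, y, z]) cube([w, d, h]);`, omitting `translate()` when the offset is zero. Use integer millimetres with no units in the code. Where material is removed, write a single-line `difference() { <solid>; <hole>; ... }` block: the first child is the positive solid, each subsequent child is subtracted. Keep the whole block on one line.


difference() { translate([179, 184, 0]) cube([4492, 148, 2496]); translate([2224, 184, 943]) cube([557, 148, 859]); }


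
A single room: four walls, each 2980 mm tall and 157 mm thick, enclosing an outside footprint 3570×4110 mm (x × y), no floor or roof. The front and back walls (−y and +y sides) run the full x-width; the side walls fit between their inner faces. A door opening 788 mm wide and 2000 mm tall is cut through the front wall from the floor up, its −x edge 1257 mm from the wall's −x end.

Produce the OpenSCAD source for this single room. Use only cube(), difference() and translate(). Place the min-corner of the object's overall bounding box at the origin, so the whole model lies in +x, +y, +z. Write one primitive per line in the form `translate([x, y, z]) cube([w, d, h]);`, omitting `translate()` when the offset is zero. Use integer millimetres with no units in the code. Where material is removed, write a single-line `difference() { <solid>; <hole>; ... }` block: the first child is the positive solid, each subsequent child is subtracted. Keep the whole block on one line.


difference() { cube([3570, 157, 2980]); translate([1257, 0, 0]) cube([788, 157, 2000]); }
translate([0, 3953, 0]) cube([3570, 157, 2980]);
translate([0, 157, 0]) cube([157, 3796, 2980]);
translate([3413, 157, 0]) cube([157, 3796, 2980]);


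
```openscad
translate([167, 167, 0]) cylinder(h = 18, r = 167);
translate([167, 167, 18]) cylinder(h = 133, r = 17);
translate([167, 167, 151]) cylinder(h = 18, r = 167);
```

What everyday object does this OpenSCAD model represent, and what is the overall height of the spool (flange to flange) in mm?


A spool. The overall height is 169 mm.

Three coaxial cylinders, large–small–large — a spool. Two 18 mm flanges and a 133 mm core give 18 + 133 + 18 = 169 mm.


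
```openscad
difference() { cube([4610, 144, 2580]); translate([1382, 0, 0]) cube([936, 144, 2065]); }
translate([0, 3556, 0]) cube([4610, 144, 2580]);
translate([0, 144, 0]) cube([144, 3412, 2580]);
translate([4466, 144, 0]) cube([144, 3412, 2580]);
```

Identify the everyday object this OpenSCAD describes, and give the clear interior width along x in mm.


A single room. The interior width is 4322 mm.

Four walls enclosing a rectangle with a door in the front wall — a room. Outside width 4610 minus two 144 mm walls gives 4322 mm.


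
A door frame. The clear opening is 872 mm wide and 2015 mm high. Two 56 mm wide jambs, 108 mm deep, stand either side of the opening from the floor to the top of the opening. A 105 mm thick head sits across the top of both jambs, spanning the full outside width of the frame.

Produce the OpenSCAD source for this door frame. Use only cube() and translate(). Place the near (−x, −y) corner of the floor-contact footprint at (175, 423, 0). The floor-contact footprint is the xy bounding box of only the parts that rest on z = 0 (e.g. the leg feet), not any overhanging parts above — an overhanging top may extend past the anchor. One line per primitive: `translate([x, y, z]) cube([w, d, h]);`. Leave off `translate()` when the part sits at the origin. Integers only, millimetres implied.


translate([175, 423, 0]) cube([56, 108, 2015]);
translate([1103, 423, 0]) cube([56, 108, 2015]);
translate([175, 423, 2015]) cube([984, 108, 105]);


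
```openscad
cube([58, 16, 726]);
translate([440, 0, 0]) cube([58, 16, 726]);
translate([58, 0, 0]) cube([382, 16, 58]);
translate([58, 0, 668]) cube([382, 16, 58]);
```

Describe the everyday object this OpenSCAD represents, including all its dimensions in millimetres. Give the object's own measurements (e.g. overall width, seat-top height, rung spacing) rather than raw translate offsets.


A rectangular picture frame lying in the x–z plane (depth along y). The opening is 382 mm wide (x) by 610 mm tall (z), surrounded by a border 58 mm wide on all four sides. The frame is 16 mm deep and is made of two full-height vertical stiles with two horizontal rails fitted between them.


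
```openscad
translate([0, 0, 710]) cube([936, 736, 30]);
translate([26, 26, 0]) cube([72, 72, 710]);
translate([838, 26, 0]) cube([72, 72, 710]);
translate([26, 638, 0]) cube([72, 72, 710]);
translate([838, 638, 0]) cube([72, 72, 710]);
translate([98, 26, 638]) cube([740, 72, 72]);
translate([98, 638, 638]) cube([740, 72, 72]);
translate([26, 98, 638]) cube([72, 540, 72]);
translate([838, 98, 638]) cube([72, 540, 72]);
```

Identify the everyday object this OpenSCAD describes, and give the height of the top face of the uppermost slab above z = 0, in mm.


A table. The table height is 740 mm.

A 936×736×30 slab sits at z = 710 on four 72 mm square posts — a table. The top surface is at 710 + 30 = 740 mm.
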